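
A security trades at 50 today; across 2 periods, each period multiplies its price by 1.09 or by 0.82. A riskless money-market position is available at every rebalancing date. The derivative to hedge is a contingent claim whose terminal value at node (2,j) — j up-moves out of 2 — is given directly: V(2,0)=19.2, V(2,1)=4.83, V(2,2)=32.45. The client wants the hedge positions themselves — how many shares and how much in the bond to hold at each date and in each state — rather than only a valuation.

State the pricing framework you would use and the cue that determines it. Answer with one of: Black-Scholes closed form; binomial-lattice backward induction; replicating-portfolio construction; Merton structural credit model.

Key observation: the mandate to exhibit the hedge at every date and state singles out the replicating-portfolio construction on the 2-period tree with factors 1.09 and 0.82 from 50.

framework: replicating-portfolio construction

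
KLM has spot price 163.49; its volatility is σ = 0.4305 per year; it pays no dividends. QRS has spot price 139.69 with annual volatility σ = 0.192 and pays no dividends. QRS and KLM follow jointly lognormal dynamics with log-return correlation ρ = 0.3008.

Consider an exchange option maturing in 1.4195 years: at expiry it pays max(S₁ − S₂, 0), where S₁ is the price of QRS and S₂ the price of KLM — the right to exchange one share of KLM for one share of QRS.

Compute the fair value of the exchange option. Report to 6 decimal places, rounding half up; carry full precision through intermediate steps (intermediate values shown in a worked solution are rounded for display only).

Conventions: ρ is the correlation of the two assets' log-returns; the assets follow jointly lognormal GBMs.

exchange price = 19.171462

σ_eff = √(σ₁² + σ₂² − 2ρσ₁σ₂) = √(0.192² + 0.4305² − 2·0.3008·0.192·0.4305) = 0.415293
d₁ = (ln(S₁/S₂) + (q₂ − q₁ + σ_eff²/2)T) / (σ_eff√T) = (ln(139.69/163.49) + (0.0 − 0.0 + 0.086234)·1.4195) / 0.494792 = -0.070568
d₂ = d₁ − σ_eff√T = -0.070568 − 0.494792 = -0.565360
N(d₁) = 0.471871,  N(d₂) = 0.285914
V = S₁·e^{−q₁T}·N(d₁) − S₂·e^{−q₂T}·N(d₂) = 65.915605 − 46.744142 = 19.171462
Key observation: pricing in KLM-units makes this a unit-strike call on the ratio S₁/S₂ — the risk-free rate cancels and cannot affect the value.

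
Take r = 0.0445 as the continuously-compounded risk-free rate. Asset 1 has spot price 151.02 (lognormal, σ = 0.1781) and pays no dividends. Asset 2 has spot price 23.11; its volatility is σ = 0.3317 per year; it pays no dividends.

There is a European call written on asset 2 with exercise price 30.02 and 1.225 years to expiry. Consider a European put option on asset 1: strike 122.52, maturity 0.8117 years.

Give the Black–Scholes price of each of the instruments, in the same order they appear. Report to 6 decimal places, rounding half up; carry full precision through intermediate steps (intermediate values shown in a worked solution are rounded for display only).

[asset 2 call K=30.02]
σ√T = 0.3317·√1.225 = 0.367125
d₁ = (ln(S/K) + (r+σ²/2)T) / (σ√T) = (ln(23.11/30.02) + (0.0445+0.3317²/2)·1.225) / 0.367125 = (-0.261598 + 0.121903) / 0.367125 = -0.380513
d₂ = d₁ − σ√T = -0.380513 − 0.367125 = -0.747638
e^{−rT} = 0.946947
N(d₁) = 0.351782,  N(d₂) = 0.227339
price = S·N(d₁) − K·e^{−rT}·N(d₂) = 8.129690 − 6.462655 = 1.667036
[asset 1 put K=122.52]
σ√T = 0.1781·√0.8117 = 0.160458
d₁ = (ln(S/K) + (r+σ²/2)T) / (σ√T) = (ln(151.02/122.52) + (0.0445+0.1781²/2)·0.8117) / 0.160458 = (0.209138 + 0.048994) / 0.160458 = 1.608719
d₂ = d₁ − σ√T = 1.608719 − 0.160458 = 1.448261
e^{−rT} = 0.964524
N(−d₁) = 0.053839,  N(−d₂) = 0.073772
price = K·e^{−rT}·N(−d₂) − S·N(−d₁) = 8.717896 − 8.130748 = 0.587149

price(asset 2 call K=30.02) = 1.667036
price(asset 1 put K=122.52) = 0.587149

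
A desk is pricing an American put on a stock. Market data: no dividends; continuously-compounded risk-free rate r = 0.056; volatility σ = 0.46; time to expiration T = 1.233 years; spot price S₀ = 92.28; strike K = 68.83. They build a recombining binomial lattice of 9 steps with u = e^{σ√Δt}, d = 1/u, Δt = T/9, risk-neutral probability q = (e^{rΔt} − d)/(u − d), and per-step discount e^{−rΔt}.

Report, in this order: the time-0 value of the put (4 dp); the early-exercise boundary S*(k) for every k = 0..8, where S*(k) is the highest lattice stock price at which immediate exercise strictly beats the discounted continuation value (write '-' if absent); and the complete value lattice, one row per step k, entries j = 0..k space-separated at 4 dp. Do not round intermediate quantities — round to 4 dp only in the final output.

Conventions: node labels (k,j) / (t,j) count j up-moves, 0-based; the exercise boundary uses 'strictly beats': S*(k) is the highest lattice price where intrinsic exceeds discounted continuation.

price = 5.8056
boundary = - - - - - 39.3902 33.2234 39.3902 46.7016
tree:
5.8056
8.5191 2.9597
12.1897 4.6801 1.1436
16.9394 7.2406 1.9819 0.2540
22.7603 10.9062 3.3865 0.4923 0.0000
29.4398 15.8907 5.6823 0.9541 0.0000 0.0000
35.6066 22.2056 9.3056 1.8490 0.0000 0.0000 0.0000
40.8079 29.4398 14.7263 3.5835 0.0000 0.0000 0.0000 0.0000
45.1950 35.6066 22.1284 6.9450 0.0000 0.0000 0.0000 0.0000 0.0000
48.8952 40.8079 29.4398 13.4598 0.0000 0.0000 0.0000 0.0000 0.0000 0.0000

Δt=0.13700  u=1.18562  d=0.84344  q=0.48004  discount=0.99236
step 9 (expiry): payoffs max(K−S,0) = 48.8952 40.8079 29.4398 13.4598 0.0000 0.0000 0.0000 0.0000 0.0000 0.0000
step 8: (k=8,j=0): S=23.6350, K−S=45.1950, hold=44.6689 ⇒ V=45.1950 exercise | (k=8,j=1): S=33.2234, K−S=35.6066, hold=35.0806 ⇒ V=35.6066 exercise | (k=8,j=2): S=46.7016, K−S=22.1284, hold=21.6023 ⇒ V=22.1284 exercise | (k=8,j=3): S=65.6477, K−S=3.1823, hold=6.9450 ⇒ V=6.9450 continue | (k=8,j=4): S=92.2800, K−S=0.0000, hold=0.0000 ⇒ V=0.0000 continue | (k=8,j=5): S=129.7166, K−S=0.0000, hold=0.0000 ⇒ V=0.0000 continue | (k=8,j=6): S=182.3405, K−S=0.0000, hold=0.0000 ⇒ V=0.0000 continue | (k=8,j=7): S=256.3133, K−S=0.0000, hold=0.0000 ⇒ V=0.0000 continue | (k=8,j=8): S=360.2955, K−S=0.0000, hold=0.0000 ⇒ V=0.0000 continue  boundary S*=46.7016
step 7: (k=7,j=0): S=28.0221, K−S=40.8079, hold=40.2819 ⇒ V=40.8079 exercise | (k=7,j=1): S=39.3902, K−S=29.4398, hold=28.9138 ⇒ V=29.4398 exercise | (k=7,j=2): S=55.3702, K−S=13.4598, hold=14.7263 ⇒ V=14.7263 continue | (k=7,j=3): S=77.8330, K−S=0.0000, hold=3.5835 ⇒ V=3.5835 continue | (k=7,j=4): S=109.4086, K−S=0.0000, hold=0.0000 ⇒ V=0.0000 continue | (k=7,j=5): S=153.7940, K−S=0.0000, hold=0.0000 ⇒ V=0.0000 continue | (k=7,j=6): S=216.1858, K−S=0.0000, hold=0.0000 ⇒ V=0.0000 continue | (k=7,j=7): S=303.8890, K−S=0.0000, hold=0.0000 ⇒ V=0.0000 continue  boundary S*=39.3902
step 6: (k=6,j=0): S=33.2234, K−S=35.6066, hold=35.0806 ⇒ V=35.6066 exercise | (k=6,j=1): S=46.7016, K−S=22.1284, hold=22.2056 ⇒ V=22.2056 continue | (k=6,j=2): S=65.6477, K−S=3.1823, hold=9.3056 ⇒ V=9.3056 continue | (k=6,j=3): S=92.2800, K−S=0.0000, hold=1.8490 ⇒ V=1.8490 continue | (k=6,j=4): S=129.7166, K−S=0.0000, hold=0.0000 ⇒ V=0.0000 continue | (k=6,j=5): S=182.3405, K−S=0.0000, hold=0.0000 ⇒ V=0.0000 continue | (k=6,j=6): S=256.3133, K−S=0.0000, hold=0.0000 ⇒ V=0.0000 continue  boundary S*=33.2234
step 5: (k=5,j=0): S=39.3902, K−S=29.4398, hold=28.9506 ⇒ V=29.4398 exercise | (k=5,j=1): S=55.3702, K−S=13.4598, hold=15.8907 ⇒ V=15.8907 continue | (k=5,j=2): S=77.8330, K−S=0.0000, hold=5.6823 ⇒ V=5.6823 continue | (k=5,j=3): S=109.4086, K−S=0.0000, hold=0.9541 ⇒ V=0.9541 continue | (k=5,j=4): S=153.7940, K−S=0.0000, hold=0.0000 ⇒ V=0.0000 continue | (k=5,j=5): S=216.1858, K−S=0.0000, hold=0.0000 ⇒ V=0.0000 continue  boundary S*=39.3902
step 4: (k=4,j=0): S=46.7016, K−S=22.1284, hold=22.7603 ⇒ V=22.7603 continue | (k=4,j=1): S=65.6477, K−S=3.1823, hold=10.9062 ⇒ V=10.9062 continue | (k=4,j=2): S=92.2800, K−S=0.0000, hold=3.3865 ⇒ V=3.3865 continue | (k=4,j=3): S=129.7166, K−S=0.0000, hold=0.4923 ⇒ V=0.4923 continue | (k=4,j=4): S=182.3405, K−S=0.0000, hold=0.0000 ⇒ V=0.0000 continue  boundary S*=-
step 3: (k=3,j=0): S=55.3702, K−S=13.4598, hold=16.9394 ⇒ V=16.9394 continue | (k=3,j=1): S=77.8330, K−S=0.0000, hold=7.2406 ⇒ V=7.2406 continue | (k=3,j=2): S=109.4086, K−S=0.0000, hold=1.9819 ⇒ V=1.9819 continue | (k=3,j=3): S=153.7940, K−S=0.0000, hold=0.2540 ⇒ V=0.2540 continue  boundary S*=-
step 2: (k=2,j=0): S=65.6477, K−S=3.1823, hold=12.1897 ⇒ V=12.1897 continue | (k=2,j=1): S=92.2800, K−S=0.0000, hold=4.6801 ⇒ V=4.6801 continue | (k=2,j=2): S=129.7166, K−S=0.0000, hold=1.1436 ⇒ V=1.1436 continue  boundary S*=-
step 1: (k=1,j=0): S=77.8330, K−S=0.0000, hold=8.5191 ⇒ V=8.5191 continue | (k=1,j=1): S=109.4086, K−S=0.0000, hold=2.9597 ⇒ V=2.9597 continue  boundary S*=-
step 0: (k=0,j=0): S=92.2800, K−S=0.0000, hold=5.8056 ⇒ V=5.8056 continue  boundary S*=-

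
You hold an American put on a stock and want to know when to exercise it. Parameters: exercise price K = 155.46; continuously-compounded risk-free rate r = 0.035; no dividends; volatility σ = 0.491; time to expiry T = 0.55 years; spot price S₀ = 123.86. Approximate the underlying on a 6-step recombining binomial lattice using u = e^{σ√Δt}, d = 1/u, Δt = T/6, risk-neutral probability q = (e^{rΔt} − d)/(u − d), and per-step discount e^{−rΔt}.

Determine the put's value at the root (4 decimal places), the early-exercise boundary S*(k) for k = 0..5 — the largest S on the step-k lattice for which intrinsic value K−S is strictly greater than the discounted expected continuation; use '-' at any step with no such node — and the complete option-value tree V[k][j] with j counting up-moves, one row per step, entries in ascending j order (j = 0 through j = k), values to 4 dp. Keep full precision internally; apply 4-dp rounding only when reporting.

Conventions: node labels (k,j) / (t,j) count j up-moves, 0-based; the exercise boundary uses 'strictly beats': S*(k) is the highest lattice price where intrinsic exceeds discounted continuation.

price = 38.2825
boundary = - - 92.0044 79.2953 92.0044 106.7505
tree:
38.2825
50.2624 25.2306
63.4556 35.9437 13.4977
76.1647 49.0533 21.6207 4.5633
87.1182 63.4556 33.3827 8.6979 0.0000
96.5587 76.1647 48.7095 16.5787 0.0000 0.0000
104.6951 87.1182 63.4556 31.6000 0.0000 0.0000 0.0000

Δt=0.09167  u=1.16028  d=0.86186  q=0.47367  discount=0.99680
step 6 (expiry): payoffs max(K−S,0) = 104.6951 87.1182 63.4556 31.6000 0.0000 0.0000 0.0000
step 5: (k=5,j=0): S=58.9013, K−S=96.5587, hold=96.0607 ⇒ V=96.5587 exercise | (k=5,j=1): S=79.2953, K−S=76.1647, hold=75.6667 ⇒ V=76.1647 exercise | (k=5,j=2): S=106.7505, K−S=48.7095, hold=48.2115 ⇒ V=48.7095 exercise | (k=5,j=3): S=143.7117, K−S=11.7483, hold=16.5787 ⇒ V=16.5787 continue | (k=5,j=4): S=193.4705, K−S=0.0000, hold=0.0000 ⇒ V=0.0000 continue | (k=5,j=5): S=260.4576, K−S=0.0000, hold=0.0000 ⇒ V=0.0000 continue  boundary S*=106.7505
step 4: (k=4,j=0): S=68.3418, K−S=87.1182, hold=86.6202 ⇒ V=87.1182 exercise | (k=4,j=1): S=92.0044, K−S=63.4556, hold=62.9576 ⇒ V=63.4556 exercise | (k=4,j=2): S=123.8600, K−S=31.6000, hold=33.3827 ⇒ V=33.3827 continue | (k=4,j=3): S=166.7452, K−S=0.0000, hold=8.6979 ⇒ V=8.6979 continue | (k=4,j=4): S=224.4791, K−S=0.0000, hold=0.0000 ⇒ V=0.0000 continue  boundary S*=92.0044
step 3: (k=3,j=0): S=79.2953, K−S=76.1647, hold=75.6667 ⇒ V=76.1647 exercise | (k=3,j=1): S=106.7505, K−S=48.7095, hold=49.0533 ⇒ V=49.0533 continue | (k=3,j=2): S=143.7117, K−S=11.7483, hold=21.6207 ⇒ V=21.6207 continue | (k=3,j=3): S=193.4705, K−S=0.0000, hold=4.5633 ⇒ V=4.5633 continue  boundary S*=79.2953
step 2: (k=2,j=0): S=92.0044, K−S=63.4556, hold=63.1199 ⇒ V=63.4556 exercise | (k=2,j=1): S=123.8600, K−S=31.6000, hold=35.9437 ⇒ V=35.9437 continue | (k=2,j=2): S=166.7452, K−S=0.0000, hold=13.4977 ⇒ V=13.4977 continue  boundary S*=92.0044
step 1: (k=1,j=0): S=106.7505, K−S=48.7095, hold=50.2624 ⇒ V=50.2624 continue | (k=1,j=1): S=143.7117, K−S=11.7483, hold=25.2306 ⇒ V=25.2306 continue  boundary S*=-
step 0: (k=0,j=0): S=123.8600, K−S=31.6000, hold=38.2825 ⇒ V=38.2825 continue  boundary S*=-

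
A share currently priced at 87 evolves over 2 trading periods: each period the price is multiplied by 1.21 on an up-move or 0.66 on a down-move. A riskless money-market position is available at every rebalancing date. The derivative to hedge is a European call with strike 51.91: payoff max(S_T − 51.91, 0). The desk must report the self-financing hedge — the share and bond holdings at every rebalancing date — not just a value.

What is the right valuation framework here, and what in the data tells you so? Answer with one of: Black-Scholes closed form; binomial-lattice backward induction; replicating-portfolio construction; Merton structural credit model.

framework: replicating-portfolio construction

Key observation: since the answer must list Δ and B at each node of the 1.21/0.66 lattice on 87, the replicating-portfolio method — solving the two-state system at every node — is the one that applies.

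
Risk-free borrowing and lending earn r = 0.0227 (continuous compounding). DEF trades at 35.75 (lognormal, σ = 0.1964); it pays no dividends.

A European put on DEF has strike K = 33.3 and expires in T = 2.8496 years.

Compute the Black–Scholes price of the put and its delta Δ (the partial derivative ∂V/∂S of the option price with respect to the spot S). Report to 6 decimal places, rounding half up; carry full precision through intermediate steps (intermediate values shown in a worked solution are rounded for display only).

σ√T = 0.1964·√2.8496 = 0.331538
d₁ = (ln(S/K) + (r+σ²/2)T) / (σ√T) = (ln(35.75/33.3) + (0.0227+0.1964²/2)·2.8496) / 0.331538 = (0.070993 + 0.119645) / 0.331538 = 0.575009
d₂ = d₁ − σ√T = 0.575009 − 0.331538 = 0.243471
e^{−rT} = 0.937362
N(−d₁) = 0.282642,  N(−d₂) = 0.403820
Put price V = K·e^{−rT}·N(−d₂) − S·N(−d₁) = 12.604901 − 10.104467 = 2.500434
Δ = −N(−d₁) = -0.282642

price = 2.500434
Δ = -0.282642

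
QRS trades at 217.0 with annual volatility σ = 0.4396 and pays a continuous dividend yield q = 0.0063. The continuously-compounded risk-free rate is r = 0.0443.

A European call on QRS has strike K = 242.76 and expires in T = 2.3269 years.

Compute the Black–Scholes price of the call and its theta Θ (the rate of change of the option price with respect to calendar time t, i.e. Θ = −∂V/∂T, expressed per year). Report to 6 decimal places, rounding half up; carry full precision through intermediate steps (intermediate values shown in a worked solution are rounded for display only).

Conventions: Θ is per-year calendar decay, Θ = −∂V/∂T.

σ√T = 0.4396·√2.3269 = 0.670574
d₁ = (ln(S/K) + (r−q+σ²/2)T) / (σ√T) = (ln(217.0/242.76) + (0.0443−0.0063+0.4396²/2)·2.3269) / 0.670574 = (-0.112176 + 0.313257) / 0.670574 = 0.299864
d₂ = d₁ − σ√T = 0.299864 − 0.670574 = -0.370710
e^{−rT} = 0.902053
e^{−qT} = 0.985447
N(d₁) = 0.617859,  N(d₂) = 0.355427
Call price V = S·e^{−qT}·N(d₁) − K·e^{−rT}·N(d₂) = 132.124371 − 77.832237 = 54.292134
φ(d₁) = (1/√(2π))·e^{−d₁²/2} = 0.381403
Θ = −S·e^{−qT}·φ(d₁)·σ/(2√T) + q·S·e^{−qT}·N(d₁) − r·K·e^{−rT}·N(d₂) = −11.752130 + 0.832384 − 3.447968 = -14.367714

price = 54.292134
Θ = -14.367714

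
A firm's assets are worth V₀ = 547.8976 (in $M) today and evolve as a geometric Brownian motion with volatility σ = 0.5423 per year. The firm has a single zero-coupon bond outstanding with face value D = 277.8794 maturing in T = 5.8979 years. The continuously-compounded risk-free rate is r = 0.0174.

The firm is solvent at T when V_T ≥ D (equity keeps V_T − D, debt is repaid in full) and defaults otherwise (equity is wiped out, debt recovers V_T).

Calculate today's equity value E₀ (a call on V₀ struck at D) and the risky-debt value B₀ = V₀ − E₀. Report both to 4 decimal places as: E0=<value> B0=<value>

E0=371.3229 B0=176.5747

Work the structural quantities from V₀ = 547.8976 against face 277.8794:
d₁ = [ln(V₀/D) + (r + σ²/2)T] / (σ√T)
   = [ln(547.8976/277.8794) + (0.0174 + 0.5·0.5423²)·5.8979] / (0.5423·√5.8979)
   = [0.678901 + 0.969878] / 1.317008 = 1.251913
d₂ = d₁ − σ√T = 1.251913 − 1.317008 = -0.065094
N(d₁) = 0.894699,  N(d₂) = 0.474049,  e^(−rT) = 0.902467
E₀ = V₀·N(d₁) − D·e^(−rT)·N(d₂)
   = 547.8976·0.894699 − 277.8794·0.902467·0.474049 = 371.322932
B₀ = V₀ − E₀ = 547.8976 − 371.322932 = 176.574668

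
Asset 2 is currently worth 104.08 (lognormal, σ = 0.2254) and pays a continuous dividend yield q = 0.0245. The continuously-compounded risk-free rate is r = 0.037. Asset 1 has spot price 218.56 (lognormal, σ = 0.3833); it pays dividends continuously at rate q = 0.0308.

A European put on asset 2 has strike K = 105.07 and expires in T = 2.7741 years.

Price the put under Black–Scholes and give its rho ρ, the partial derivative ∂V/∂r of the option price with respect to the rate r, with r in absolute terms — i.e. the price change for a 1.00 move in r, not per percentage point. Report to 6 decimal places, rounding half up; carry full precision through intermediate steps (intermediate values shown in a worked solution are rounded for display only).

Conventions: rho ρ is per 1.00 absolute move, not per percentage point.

σ√T = 0.2254·√2.7741 = 0.375418
d₁ = (ln(S/K) + (r−q+σ²/2)T) / (σ√T) = (ln(104.08/105.07) + (0.037−0.0245+0.2254²/2)·2.7741) / 0.375418 = (-0.009467 + 0.105146) / 0.375418 = 0.254859
d₂ = d₁ − σ√T = 0.254859 − 0.375418 = -0.120559
e^{−rT} = 0.902450
e^{−qT} = 0.934293
N(−d₁) = 0.399416,  N(−d₂) = 0.547980
Put price V = K·e^{−rT}·N(−d₂) − S·e^{−qT}·N(−d₁) = 51.959694 − 38.839691 = 13.120002
ρ = −K·T·e^{−rT}·N(−d₂) = -144.141386

price = 13.120002
ρ = -144.141386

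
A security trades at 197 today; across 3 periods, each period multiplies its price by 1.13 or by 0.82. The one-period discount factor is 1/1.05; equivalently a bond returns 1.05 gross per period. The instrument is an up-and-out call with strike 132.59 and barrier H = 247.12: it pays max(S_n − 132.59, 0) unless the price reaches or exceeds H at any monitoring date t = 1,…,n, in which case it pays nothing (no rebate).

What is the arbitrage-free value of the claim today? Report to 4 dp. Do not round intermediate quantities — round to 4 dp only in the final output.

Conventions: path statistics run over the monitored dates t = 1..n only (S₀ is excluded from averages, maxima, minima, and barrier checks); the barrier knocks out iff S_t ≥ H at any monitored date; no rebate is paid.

price = 20.2719

Risk-neutral up-probability p* = (R−d)/(u−d) = (1.05−0.82)/(1.13−0.82) = 0.7419; the claim prices as the p*-weighted sum of path payoffs discounted by R^3.
Enumerate all 2^3 = 8 price paths (U = up ×1.13, D = down ×0.82); each path with k up-moves has probability p*^k·(1−p*)^(3−k).
DDD: M=161.5400, payoff=0.0000, prob=0.017186
UDD: M=222.6100, payoff=17.0930, prob=0.049411
DUD: M=182.5402, payoff=17.0930, prob=0.049411
UUD: M=251.5493, payoff=0.0000, prob=0.142056
DDU: M=161.5400, payoff=17.0930, prob=0.049411
UDU: M=222.6100, payoff=73.6804, prob=0.142056
DUU: M=206.2704, payoff=73.6804, prob=0.142056
UUU: M=284.2507, payoff=0.0000, prob=0.408412
Price = Σ prob·payoff / R^3 = 23.467277 / 1.157625 = 20.2719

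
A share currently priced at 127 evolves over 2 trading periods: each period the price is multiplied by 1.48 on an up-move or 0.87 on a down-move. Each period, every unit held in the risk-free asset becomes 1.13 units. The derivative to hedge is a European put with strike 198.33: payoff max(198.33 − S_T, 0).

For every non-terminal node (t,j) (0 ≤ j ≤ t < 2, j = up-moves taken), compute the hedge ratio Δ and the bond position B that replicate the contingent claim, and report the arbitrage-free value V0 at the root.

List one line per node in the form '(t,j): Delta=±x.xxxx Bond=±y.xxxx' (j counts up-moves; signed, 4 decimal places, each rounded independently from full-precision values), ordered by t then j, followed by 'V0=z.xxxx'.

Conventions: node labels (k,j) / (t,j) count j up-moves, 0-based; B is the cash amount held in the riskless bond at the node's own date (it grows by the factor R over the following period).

The replicating-portfolio and risk-neutral prices coincide; use p* = (1.13−0.87)/(1.48−0.87) = 0.4262 for the latter.
At maturity the claim pays: V(2,0)=102.2037, V(2,1)=34.8048, V(2,2)=0.0000
(1,0): S=110.4900. Δ = (V_up−V_dn)/(S_up−S_dn) = (34.8048−102.2037)/(163.5252−96.1263) = -1.0000. V = [p*·34.8048 + (1−p*)·102.2037]/1.13 = 65.0233. B = V − Δ·S = 175.5133.
(1,1): S=187.9600. Δ = (V_up−V_dn)/(S_up−S_dn) = (0.0000−34.8048)/(278.1808−163.5252) = -0.3036. V = [p*·0.0000 + (1−p*)·34.8048]/1.13 = 17.6725. B = V − Δ·S = 74.7296.
(0,0): S=127.0000. Δ = (V_up−V_dn)/(S_up−S_dn) = (17.6725−65.0233)/(187.9600−110.4900) = -0.6112. V = [p*·17.6725 + (1−p*)·65.0233]/1.13 = 39.6823. B = V − Δ·S = 117.3065.
As a check, the time-0 holding Δ(0,0)·S0 + B(0,0) comes to 39.6823 — exactly V0.

(0,0): Delta=-0.6112 Bond=117.3065
(1,0): Delta=-1.0000 Bond=175.5133
(1,1): Delta=-0.3036 Bond=74.7296
V0=39.6823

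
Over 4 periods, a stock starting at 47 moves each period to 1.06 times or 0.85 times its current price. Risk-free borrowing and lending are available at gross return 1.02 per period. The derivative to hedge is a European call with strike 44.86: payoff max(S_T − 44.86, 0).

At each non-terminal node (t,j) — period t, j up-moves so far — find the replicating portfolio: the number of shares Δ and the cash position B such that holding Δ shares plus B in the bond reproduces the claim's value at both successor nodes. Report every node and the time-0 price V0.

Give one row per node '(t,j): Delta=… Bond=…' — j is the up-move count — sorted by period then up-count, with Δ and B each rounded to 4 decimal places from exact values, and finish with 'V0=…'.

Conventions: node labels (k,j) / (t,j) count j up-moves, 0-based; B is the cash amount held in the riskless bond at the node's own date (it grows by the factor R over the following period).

(0,0): Delta=0.6927 Bond=-25.7964
(1,0): Delta=0.2043 Bond=-6.8014
(1,1): Delta=0.7848 Bond=-30.9031
(2,0): Delta=0.0000 Bond=0.0000
(2,1): Delta=0.2428 Bond=-8.5698
(2,2): Delta=0.8871 Bond=-36.9215
(3,0): Delta=0.0000 Bond=0.0000
(3,1): Delta=0.0000 Bond=0.0000
(3,2): Delta=0.2887 Bond=-10.7980
(3,3): Delta=1.0000 Bond=-43.9804
V0=6.7596

Under the risk-neutral measure, an up-move has probability p* = (R−d)/(u−d) = 0.8095 and values discount at R = 1.02.
Terminal payoffs: V(4,0)=0.0000, V(4,1)=0.0000, V(4,2)=0.0000, V(4,3)=2.7211, V(4,4)=14.4764
Node (3,0) S=28.8639: V=(p*·0.0000+(1−p*)·0.0000)/1.02=0.0000; Δ=(0.0000−0.0000)/(30.5957−24.5343)=0.0000; B=V−Δ·S=0.0000
Node (3,1) S=35.9949: V=(p*·0.0000+(1−p*)·0.0000)/1.02=0.0000; Δ=(0.0000−0.0000)/(38.1546−30.5957)=0.0000; B=V−Δ·S=0.0000
Node (3,2) S=44.8878: V=(p*·2.7211+(1−p*)·0.0000)/1.02=2.1596; Δ=(2.7211−0.0000)/(47.5811−38.1546)=0.2887; B=V−Δ·S=-10.7980
Node (3,3) S=55.9778: V=(p*·14.4764+(1−p*)·2.7211)/1.02=11.9974; Δ=(14.4764−2.7211)/(59.3364−47.5811)=1.0000; B=V−Δ·S=-43.9804
Node (2,0) S=33.9575: V=(p*·0.0000+(1−p*)·0.0000)/1.02=0.0000; Δ=(0.0000−0.0000)/(35.9949−28.8639)=0.0000; B=V−Δ·S=0.0000
Node (2,1) S=42.3470: V=(p*·2.1596+(1−p*)·0.0000)/1.02=1.7140; Δ=(2.1596−0.0000)/(44.8878−35.9950)=0.2428; B=V−Δ·S=-8.5698
Node (2,2) S=52.8092: V=(p*·11.9974+(1−p*)·2.1596)/1.02=9.9250; Δ=(11.9974−2.1596)/(55.9778−44.8878)=0.8871; B=V−Δ·S=-36.9215
Node (1,0) S=39.9500: V=(p*·1.7140+(1−p*)·0.0000)/1.02=1.3603; Δ=(1.7140−0.0000)/(42.3470−33.9575)=0.2043; B=V−Δ·S=-6.8014
Node (1,1) S=49.8200: V=(p*·9.9250+(1−p*)·1.7140)/1.02=8.1971; Δ=(9.9250−1.7140)/(52.8092−42.3470)=0.7848; B=V−Δ·S=-30.9031
Node (0,0) S=47.0000: V=(p*·8.1971+(1−p*)·1.3603)/1.02=6.7596; Δ=(8.1971−1.3603)/(49.8200−39.9500)=0.6927; B=V−Δ·S=-25.7964
Sanity check at the root: Δ(0,0)·S0 + B(0,0) reproduces V0 = 6.7596.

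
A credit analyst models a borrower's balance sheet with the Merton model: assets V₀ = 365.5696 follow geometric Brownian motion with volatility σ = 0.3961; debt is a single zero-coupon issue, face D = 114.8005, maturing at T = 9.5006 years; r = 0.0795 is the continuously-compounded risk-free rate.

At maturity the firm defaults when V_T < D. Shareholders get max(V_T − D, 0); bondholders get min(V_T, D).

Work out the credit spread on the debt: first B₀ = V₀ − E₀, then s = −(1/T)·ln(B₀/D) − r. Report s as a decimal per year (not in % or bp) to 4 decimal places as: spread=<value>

Work the structural quantities from V₀ = 365.5696 against face 114.8005:
d₁ = [ln(V₀/D) + (r + σ²/2)T] / (σ√T)
   = [ln(365.5696/114.8005) + (0.0795 + 0.5·0.3961²)·9.5006] / (0.3961·√9.5006)
   = [1.158261 + 1.500597] / 1.220901 = 2.177784
d₂ = d₁ − σ√T = 2.177784 − 1.220901 = 0.956883
N(d₁) = 0.985289,  N(d₂) = 0.830687,  e^(−rT) = 0.469871
E₀ = V₀·N(d₁) − D·e^(−rT)·N(d₂)
   = 365.5696·0.985289 − 114.8005·0.469871·0.830687 = 315.383275
B₀ = V₀ − E₀ = 365.5696 − 315.383275 = 50.186325
spread = −(1/T)·ln(B₀/D) − r = −(1/9.5006)·ln(50.186325/114.8005) − 0.0795 = 0.00759484

spread=0.0076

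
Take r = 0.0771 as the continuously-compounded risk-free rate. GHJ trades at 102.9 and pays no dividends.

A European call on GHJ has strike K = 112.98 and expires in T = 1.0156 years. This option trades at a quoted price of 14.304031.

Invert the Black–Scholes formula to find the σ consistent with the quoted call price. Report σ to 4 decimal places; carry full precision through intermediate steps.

sigma = 0.3637

At σ = 0.3637 the Black–Scholes value reproduces the quote:
σ√T = 0.3637·√1.0156 = 0.366526
d₁ = (ln(S/K) + (r+σ²/2)T) / (σ√T) = (ln(102.9/112.98) + (0.0771+0.3637²/2)·1.0156) / 0.366526 = (-0.093453 + 0.145473) / 0.366526 = 0.141928
d₂ = d₁ − σ√T = 0.141928 − 0.366526 = -0.224598
e^{−rT} = 0.924684
N(d₁) = 0.556431,  N(d₂) = 0.411146
V = S·N(d₁) − K·e^{−rT}·N(d₂) = 57.256798 − 42.952767 = 14.304031 (matching the quote); vega is positive throughout, so no other σ reproduces this price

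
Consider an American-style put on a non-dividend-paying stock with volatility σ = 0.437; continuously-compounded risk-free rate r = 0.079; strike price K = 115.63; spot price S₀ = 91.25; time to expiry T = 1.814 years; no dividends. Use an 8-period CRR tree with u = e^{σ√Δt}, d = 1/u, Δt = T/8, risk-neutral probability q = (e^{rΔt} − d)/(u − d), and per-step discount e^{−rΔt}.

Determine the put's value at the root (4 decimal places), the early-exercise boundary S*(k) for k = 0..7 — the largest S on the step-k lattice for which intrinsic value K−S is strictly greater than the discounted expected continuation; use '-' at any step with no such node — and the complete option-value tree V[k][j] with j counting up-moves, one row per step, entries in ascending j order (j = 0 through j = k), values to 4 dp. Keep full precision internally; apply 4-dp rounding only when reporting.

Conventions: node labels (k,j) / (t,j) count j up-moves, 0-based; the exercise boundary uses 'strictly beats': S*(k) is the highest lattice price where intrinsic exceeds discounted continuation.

price = 31.0714
boundary = - - 60.1848 74.1071 60.1848 74.1071 60.1848 74.1071
tree:
31.0714
42.1209 20.7728
55.4452 29.8733 12.1136
66.7520 41.5229 18.9092 5.5225
75.9346 55.4452 28.5865 9.5841 1.5199
83.3921 66.7520 41.5229 16.2428 3.0418 0.0000
89.4485 75.9346 55.4452 26.6272 6.0874 0.0000 0.0000
94.3672 83.3921 66.7520 41.5229 12.1824 0.0000 0.0000 0.0000
98.3618 89.4485 75.9346 55.4452 24.3800 0.0000 0.0000 0.0000 0.0000

Δt=0.22675, u=1.23133, d=0.81213, q=0.49128, disc=e^(-rΔt)=0.98225
k=8 terminal: V=max(K-S,0) → 98.3618 89.4485 75.9346 55.4452 24.3800 0.0000 0.0000 0.0000 0.0000
k=7: j=0 S=21.2628 intr=94.3672 cont=92.3143 V=94.3672[EX]; j=1 S=32.2379 intr=83.3921 cont=81.3392 V=83.3921[EX]; j=2 S=48.8780 intr=66.7520 cont=64.6991 V=66.7520[EX]; j=3 S=74.1071 intr=41.5229 cont=39.4700 V=41.5229[EX]; j=4 S=112.3585 intr=3.2715 cont=12.1824 V=12.1824[hold]; j=5 S=170.3540 intr=0.0000 cont=0.0000 V=0.0000[hold]; j=6 S=258.2847 intr=0.0000 cont=0.0000 V=0.0000[hold]; j=7 S=391.6020 intr=0.0000 cont=0.0000 V=0.0000[hold]  S*(7)=74.1071
k=6: j=0 S=26.1815 intr=89.4485 cont=87.3957 V=89.4485[EX]; j=1 S=39.6954 intr=75.9346 cont=73.8817 V=75.9346[EX]; j=2 S=60.1848 intr=55.4452 cont=53.3924 V=55.4452[EX]; j=3 S=91.2500 intr=24.3800 cont=26.6272 V=26.6272[hold]; j=4 S=138.3500 intr=0.0000 cont=6.0874 V=6.0874[hold]; j=5 S=209.7613 intr=0.0000 cont=0.0000 V=0.0000[hold]; j=6 S=318.0327 intr=0.0000 cont=0.0000 V=0.0000[hold]  S*(6)=60.1848
k=5: j=0 S=32.2379 intr=83.3921 cont=81.3392 V=83.3921[EX]; j=1 S=48.8780 intr=66.7520 cont=64.6991 V=66.7520[EX]; j=2 S=74.1071 intr=41.5229 cont=40.5544 V=41.5229[EX]; j=3 S=112.3585 intr=3.2715 cont=16.2428 V=16.2428[hold]; j=4 S=170.3540 intr=0.0000 cont=3.0418 V=3.0418[hold]; j=5 S=258.2847 intr=0.0000 cont=0.0000 V=0.0000[hold]  S*(5)=74.1071
k=4: j=0 S=39.6954 intr=75.9346 cont=73.8817 V=75.9346[EX]; j=1 S=60.1848 intr=55.4452 cont=53.3924 V=55.4452[EX]; j=2 S=91.2500 intr=24.3800 cont=28.5865 V=28.5865[hold]; j=3 S=138.3500 intr=0.0000 cont=9.5841 V=9.5841[hold]; j=4 S=209.7613 intr=0.0000 cont=1.5199 V=1.5199[hold]  S*(4)=60.1848
k=3: j=0 S=48.8780 intr=66.7520 cont=64.6991 V=66.7520[EX]; j=1 S=74.1071 intr=41.5229 cont=41.5000 V=41.5229[EX]; j=2 S=112.3585 intr=3.2715 cont=18.9092 V=18.9092[hold]; j=3 S=170.3540 intr=0.0000 cont=5.5225 V=5.5225[hold]  S*(3)=74.1071
k=2: j=0 S=60.1848 intr=55.4452 cont=53.3924 V=55.4452[EX]; j=1 S=91.2500 intr=24.3800 cont=29.8733 V=29.8733[hold]; j=2 S=138.3500 intr=0.0000 cont=12.1136 V=12.1136[hold]  S*(2)=60.1848
k=1: j=0 S=74.1071 intr=41.5229 cont=42.1209 V=42.1209[hold]; j=1 S=112.3585 intr=3.2715 cont=20.7728 V=20.7728[hold]  S*(1)=-
k=0: j=0 S=91.2500 intr=24.3800 cont=31.0714 V=31.0714[hold]  S*(0)=-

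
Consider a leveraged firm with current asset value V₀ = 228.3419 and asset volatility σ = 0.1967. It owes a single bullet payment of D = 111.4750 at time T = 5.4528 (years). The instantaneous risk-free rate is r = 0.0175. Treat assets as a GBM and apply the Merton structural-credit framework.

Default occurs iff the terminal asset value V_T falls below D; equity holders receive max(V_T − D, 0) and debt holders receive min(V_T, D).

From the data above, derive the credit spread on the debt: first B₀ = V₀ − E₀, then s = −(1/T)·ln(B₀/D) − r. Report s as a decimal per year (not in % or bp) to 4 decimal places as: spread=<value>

spread=0.0019

Equity is a call on the firm's assets struck at D = 111.4750:
d₁ = [ln(V₀/D) + (r + σ²/2)T] / (σ√T)
   = [ln(228.3419/111.4750) + (0.0175 + 0.5·0.1967²)·5.4528] / (0.1967·√5.4528)
   = [0.717044 + 0.200911] / 0.459319 = 1.998513
d₂ = d₁ − σ√T = 1.998513 − 0.459319 = 1.539195
N(d₁) = 0.977169,  N(d₂) = 0.938122,  e^(−rT) = 0.908987
E₀ = V₀·N(d₁) − D·e^(−rT)·N(d₂)
   = 228.3419·0.977169 − 111.4750·0.908987·0.938122 = 128.069460
B₀ = V₀ − E₀ = 228.3419 − 128.069460 = 100.272440
spread = −(1/T)·ln(B₀/D) − r = −(1/5.4528)·ln(100.272440/111.4750) − 0.0175 = 0.00192295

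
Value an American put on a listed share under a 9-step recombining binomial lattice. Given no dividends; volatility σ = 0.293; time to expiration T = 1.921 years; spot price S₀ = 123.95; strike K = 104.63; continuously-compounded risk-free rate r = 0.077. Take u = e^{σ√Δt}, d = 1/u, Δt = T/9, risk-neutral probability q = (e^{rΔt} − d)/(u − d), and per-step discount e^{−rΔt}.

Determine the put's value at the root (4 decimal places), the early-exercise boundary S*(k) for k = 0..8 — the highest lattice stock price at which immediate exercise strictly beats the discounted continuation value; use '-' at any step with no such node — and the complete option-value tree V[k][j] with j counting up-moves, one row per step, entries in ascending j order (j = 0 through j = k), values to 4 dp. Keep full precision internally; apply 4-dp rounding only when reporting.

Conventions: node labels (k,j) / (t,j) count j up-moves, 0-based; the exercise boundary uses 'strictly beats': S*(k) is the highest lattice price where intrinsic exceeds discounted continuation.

price = 5.8840
boundary = - - - - 72.1259 82.5810 72.1259 82.5810 72.1259
tree:
5.8840
9.4554 2.8666
14.7735 4.9838 1.0581
22.3361 8.4564 2.0265 0.2231
32.5041 13.9205 3.8226 0.4797 0.0000
41.6355 22.0490 7.0693 1.0314 0.0000 0.0000
49.6108 32.5041 12.7274 2.2178 0.0000 0.0000 0.0000
56.5765 41.6355 22.0490 4.7688 0.0000 0.0000 0.0000 0.0000
62.6602 49.6108 32.5041 10.2541 0.0000 0.0000 0.0000 0.0000 0.0000
67.9738 56.5765 41.6355 22.0490 0.0000 0.0000 0.0000 0.0000 0.0000 0.0000

Δt=0.21344, u=1.14496, d=0.87340, q=0.52723, disc=e^(-rΔt)=0.98370
k=9 terminal: V=max(K-S,0) → 67.9738 56.5765 41.6355 22.0490 0.0000 0.0000 0.0000 0.0000 0.0000 0.0000
k=8: j=0 S=41.9698 intr=62.6602 cont=60.9547 V=62.6602[EX]; j=1 S=55.0192 intr=49.6108 cont=47.9053 V=49.6108[EX]; j=2 S=72.1259 intr=32.5041 cont=30.7985 V=32.5041[EX]; j=3 S=94.5516 intr=10.0784 cont=10.2541 V=10.2541[hold]; j=4 S=123.9500 intr=0.0000 cont=0.0000 V=0.0000[hold]; j=5 S=162.4890 intr=0.0000 cont=0.0000 V=0.0000[hold]; j=6 S=213.0108 intr=0.0000 cont=0.0000 V=0.0000[hold]; j=7 S=279.2410 intr=0.0000 cont=0.0000 V=0.0000[hold]; j=8 S=366.0637 intr=0.0000 cont=0.0000 V=0.0000[hold]  S*(8)=72.1259
k=7: j=0 S=48.0535 intr=56.5765 cont=54.8709 V=56.5765[EX]; j=1 S=62.9945 intr=41.6355 cont=39.9299 V=41.6355[EX]; j=2 S=82.5810 intr=22.0490 cont=20.4346 V=22.0490[EX]; j=3 S=108.2574 intr=0.0000 cont=4.7688 V=4.7688[hold]; j=4 S=141.9173 intr=0.0000 cont=0.0000 V=0.0000[hold]; j=5 S=186.0428 intr=0.0000 cont=0.0000 V=0.0000[hold]; j=6 S=243.8880 intr=0.0000 cont=0.0000 V=0.0000[hold]; j=7 S=319.7186 intr=0.0000 cont=0.0000 V=0.0000[hold]  S*(7)=82.5810
k=6: j=0 S=55.0192 intr=49.6108 cont=47.9053 V=49.6108[EX]; j=1 S=72.1259 intr=32.5041 cont=30.7985 V=32.5041[EX]; j=2 S=94.5516 intr=10.0784 cont=12.7274 V=12.7274[hold]; j=3 S=123.9500 intr=0.0000 cont=2.2178 V=2.2178[hold]; j=4 S=162.4890 intr=0.0000 cont=0.0000 V=0.0000[hold]; j=5 S=213.0108 intr=0.0000 cont=0.0000 V=0.0000[hold]; j=6 S=279.2410 intr=0.0000 cont=0.0000 V=0.0000[hold]  S*(6)=72.1259
k=5: j=0 S=62.9945 intr=41.6355 cont=39.9299 V=41.6355[EX]; j=1 S=82.5810 intr=22.0490 cont=21.7173 V=22.0490[EX]; j=2 S=108.2574 intr=0.0000 cont=7.0693 V=7.0693[hold]; j=3 S=141.9173 intr=0.0000 cont=1.0314 V=1.0314[hold]; j=4 S=186.0428 intr=0.0000 cont=0.0000 V=0.0000[hold]; j=5 S=243.8880 intr=0.0000 cont=0.0000 V=0.0000[hold]  S*(5)=82.5810
k=4: j=0 S=72.1259 intr=32.5041 cont=30.7985 V=32.5041[EX]; j=1 S=94.5516 intr=10.0784 cont=13.9205 V=13.9205[hold]; j=2 S=123.9500 intr=0.0000 cont=3.8226 V=3.8226[hold]; j=3 S=162.4890 intr=0.0000 cont=0.4797 V=0.4797[hold]; j=4 S=213.0108 intr=0.0000 cont=0.0000 V=0.0000[hold]  S*(4)=72.1259
k=3: j=0 S=82.5810 intr=22.0490 cont=22.3361 V=22.3361[hold]; j=1 S=108.2574 intr=0.0000 cont=8.4564 V=8.4564[hold]; j=2 S=141.9173 intr=0.0000 cont=2.0265 V=2.0265[hold]; j=3 S=186.0428 intr=0.0000 cont=0.2231 V=0.2231[hold]  S*(3)=-
k=2: j=0 S=94.5516 intr=10.0784 cont=14.7735 V=14.7735[hold]; j=1 S=123.9500 intr=0.0000 cont=4.9838 V=4.9838[hold]; j=2 S=162.4890 intr=0.0000 cont=1.0581 V=1.0581[hold]  S*(2)=-
k=1: j=0 S=108.2574 intr=0.0000 cont=9.4554 V=9.4554[hold]; j=1 S=141.9173 intr=0.0000 cont=2.8666 V=2.8666[hold]  S*(1)=-
k=0: j=0 S=123.9500 intr=0.0000 cont=5.8840 V=5.8840[hold]  S*(0)=-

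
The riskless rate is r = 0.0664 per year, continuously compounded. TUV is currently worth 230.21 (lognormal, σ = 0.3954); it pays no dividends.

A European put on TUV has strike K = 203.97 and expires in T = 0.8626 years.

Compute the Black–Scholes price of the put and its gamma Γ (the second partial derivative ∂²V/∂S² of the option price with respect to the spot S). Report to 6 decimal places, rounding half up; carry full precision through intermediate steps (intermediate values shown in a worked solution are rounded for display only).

price = 15.511568
Γ = 0.003772

σ√T = 0.3954·√0.8626 = 0.367233
d₁ = (ln(S/K) + (r+σ²/2)T) / (σ√T) = (ln(230.21/203.97) + (0.0664+0.3954²/2)·0.8626) / 0.367233 = (0.121019 + 0.124707) / 0.367233 = 0.669128
d₂ = d₁ − σ√T = 0.669128 − 0.367233 = 0.301895
e^{−rT} = 0.944333
N(−d₁) = 0.251707,  N(−d₂) = 0.381366
Put price V = K·e^{−rT}·N(−d₂) − S·N(−d₁) = 73.457040 − 57.945472 = 15.511568
φ(d₁) = (1/√(2π))·e^{−d₁²/2} = 0.318923
Γ = φ(d₁) / (S·σ·√T) = 0.003772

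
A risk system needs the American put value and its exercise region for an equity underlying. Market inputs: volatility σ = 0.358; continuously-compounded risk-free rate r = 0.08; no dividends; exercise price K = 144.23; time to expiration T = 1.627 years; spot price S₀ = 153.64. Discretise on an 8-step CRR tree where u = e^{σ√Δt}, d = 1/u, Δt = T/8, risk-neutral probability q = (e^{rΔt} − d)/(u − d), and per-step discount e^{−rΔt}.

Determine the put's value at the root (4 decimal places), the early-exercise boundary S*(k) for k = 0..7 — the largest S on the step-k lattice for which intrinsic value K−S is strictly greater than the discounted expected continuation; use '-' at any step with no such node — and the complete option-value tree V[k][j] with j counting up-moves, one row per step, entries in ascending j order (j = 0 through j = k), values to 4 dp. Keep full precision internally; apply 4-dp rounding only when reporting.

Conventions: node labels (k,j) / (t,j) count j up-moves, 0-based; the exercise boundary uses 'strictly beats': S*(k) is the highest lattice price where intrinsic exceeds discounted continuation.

Δt=0.20338  u=1.17521  d=0.85091  q=0.51031  discount=0.98386
step 8 (expiry): payoffs max(K−S,0) = 102.0042 85.9111 63.6846 32.9870 0.0000 0.0000 0.0000 0.0000 0.0000
step 7: (k=7,j=0): S=49.6242, K−S=94.6058, hold=92.2782 ⇒ V=94.6058 exercise | (k=7,j=1): S=68.5370, K−S=75.6930, hold=73.3654 ⇒ V=75.6930 exercise | (k=7,j=2): S=94.6579, K−S=49.5721, hold=47.2445 ⇒ V=49.5721 exercise | (k=7,j=3): S=130.7340, K−S=13.4960, hold=15.8929 ⇒ V=15.8929 continue | (k=7,j=4): S=180.5594, K−S=0.0000, hold=0.0000 ⇒ V=0.0000 continue | (k=7,j=5): S=249.3744, K−S=0.0000, hold=0.0000 ⇒ V=0.0000 continue | (k=7,j=6): S=344.4161, K−S=0.0000, hold=0.0000 ⇒ V=0.0000 continue | (k=7,j=7): S=475.6803, K−S=0.0000, hold=0.0000 ⇒ V=0.0000 continue  boundary S*=94.6579
step 6: (k=6,j=0): S=58.3189, K−S=85.9111, hold=83.5835 ⇒ V=85.9111 exercise | (k=6,j=1): S=80.5454, K−S=63.6846, hold=61.3569 ⇒ V=63.6846 exercise | (k=6,j=2): S=111.2430, K−S=32.9870, hold=31.8628 ⇒ V=32.9870 exercise | (k=6,j=3): S=153.6400, K−S=0.0000, hold=7.6571 ⇒ V=7.6571 continue | (k=6,j=4): S=212.1954, K−S=0.0000, hold=0.0000 ⇒ V=0.0000 continue | (k=6,j=5): S=293.0675, K−S=0.0000, hold=0.0000 ⇒ V=0.0000 continue | (k=6,j=6): S=404.7616, K−S=0.0000, hold=0.0000 ⇒ V=0.0000 continue  boundary S*=111.2430
step 5: (k=5,j=0): S=68.5370, K−S=75.6930, hold=73.3654 ⇒ V=75.6930 exercise | (k=5,j=1): S=94.6579, K−S=49.5721, hold=47.2445 ⇒ V=49.5721 exercise | (k=5,j=2): S=130.7340, K−S=13.4960, hold=19.7372 ⇒ V=19.7372 continue | (k=5,j=3): S=180.5594, K−S=0.0000, hold=3.6891 ⇒ V=3.6891 continue | (k=5,j=4): S=249.3744, K−S=0.0000, hold=0.0000 ⇒ V=0.0000 continue | (k=5,j=5): S=344.4161, K−S=0.0000, hold=0.0000 ⇒ V=0.0000 continue  boundary S*=94.6579
step 4: (k=4,j=0): S=80.5454, K−S=63.6846, hold=61.3569 ⇒ V=63.6846 exercise | (k=4,j=1): S=111.2430, K−S=32.9870, hold=33.7929 ⇒ V=33.7929 continue | (k=4,j=2): S=153.6400, K−S=0.0000, hold=11.3614 ⇒ V=11.3614 continue | (k=4,j=3): S=212.1954, K−S=0.0000, hold=1.7774 ⇒ V=1.7774 continue | (k=4,j=4): S=293.0675, K−S=0.0000, hold=0.0000 ⇒ V=0.0000 continue  boundary S*=80.5454
step 3: (k=3,j=0): S=94.6579, K−S=49.5721, hold=47.6491 ⇒ V=49.5721 exercise | (k=3,j=1): S=130.7340, K−S=13.4960, hold=21.9854 ⇒ V=21.9854 continue | (k=3,j=2): S=180.5594, K−S=0.0000, hold=6.3662 ⇒ V=6.3662 continue | (k=3,j=3): S=249.3744, K−S=0.0000, hold=0.8563 ⇒ V=0.8563 continue  boundary S*=94.6579
step 2: (k=2,j=0): S=111.2430, K−S=32.9870, hold=34.9216 ⇒ V=34.9216 continue | (k=2,j=1): S=153.6400, K−S=0.0000, hold=13.7887 ⇒ V=13.7887 continue | (k=2,j=2): S=212.1954, K−S=0.0000, hold=3.4971 ⇒ V=3.4971 continue  boundary S*=-
step 1: (k=1,j=0): S=130.7340, K−S=13.4960, hold=23.7478 ⇒ V=23.7478 continue | (k=1,j=1): S=180.5594, K−S=0.0000, hold=8.3991 ⇒ V=8.3991 continue  boundary S*=-
step 0: (k=0,j=0): S=153.6400, K−S=0.0000, hold=15.6584 ⇒ V=15.6584 continue  boundary S*=-

price = 15.6584
boundary = - - - 94.6579 80.5454 94.6579 111.2430 94.6579
tree:
15.6584
23.7478 8.3991
34.9216 13.7887 3.4971
49.5721 21.9854 6.3662 0.8563
63.6846 33.7929 11.3614 1.7774 0.0000
75.6930 49.5721 19.7372 3.6891 0.0000 0.0000
85.9111 63.6846 32.9870 7.6571 0.0000 0.0000 0.0000
94.6058 75.6930 49.5721 15.8929 0.0000 0.0000 0.0000 0.0000
102.0042 85.9111 63.6846 32.9870 0.0000 0.0000 0.0000 0.0000 0.0000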